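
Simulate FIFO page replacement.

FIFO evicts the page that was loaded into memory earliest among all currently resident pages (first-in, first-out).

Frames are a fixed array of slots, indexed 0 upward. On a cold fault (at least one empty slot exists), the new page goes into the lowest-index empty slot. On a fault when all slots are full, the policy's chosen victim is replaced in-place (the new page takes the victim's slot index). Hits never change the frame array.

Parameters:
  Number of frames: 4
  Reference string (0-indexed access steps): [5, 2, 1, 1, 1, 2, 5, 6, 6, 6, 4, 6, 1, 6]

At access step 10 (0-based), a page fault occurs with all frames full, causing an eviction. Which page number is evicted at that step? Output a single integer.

Answer: 5

Derivation:
Step 0: ref 5 -> FAULT, frames=[5,-,-,-]
Step 1: ref 2 -> FAULT, frames=[5,2,-,-]
Step 2: ref 1 -> FAULT, frames=[5,2,1,-]
Step 3: ref 1 -> HIT, frames=[5,2,1,-]
Step 4: ref 1 -> HIT, frames=[5,2,1,-]
Step 5: ref 2 -> HIT, frames=[5,2,1,-]
Step 6: ref 5 -> HIT, frames=[5,2,1,-]
Step 7: ref 6 -> FAULT, frames=[5,2,1,6]
Step 8: ref 6 -> HIT, frames=[5,2,1,6]
Step 9: ref 6 -> HIT, frames=[5,2,1,6]
Step 10: ref 4 -> FAULT, evict 5, frames=[4,2,1,6]
At step 10: evicted page 5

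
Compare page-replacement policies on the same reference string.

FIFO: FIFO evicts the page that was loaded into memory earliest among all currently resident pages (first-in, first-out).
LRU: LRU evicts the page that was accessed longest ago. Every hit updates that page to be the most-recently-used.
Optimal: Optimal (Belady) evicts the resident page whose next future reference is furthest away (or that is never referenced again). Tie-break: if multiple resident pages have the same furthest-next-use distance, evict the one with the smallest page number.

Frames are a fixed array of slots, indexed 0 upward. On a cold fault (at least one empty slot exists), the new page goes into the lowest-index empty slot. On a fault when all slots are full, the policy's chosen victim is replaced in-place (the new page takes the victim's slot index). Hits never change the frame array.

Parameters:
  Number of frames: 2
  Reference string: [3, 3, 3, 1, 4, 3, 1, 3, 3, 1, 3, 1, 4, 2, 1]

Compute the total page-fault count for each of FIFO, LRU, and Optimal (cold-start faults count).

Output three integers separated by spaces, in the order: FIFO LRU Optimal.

Answer: 8 8 6

Derivation:
--- FIFO ---
  step 0: ref 3 -> FAULT, frames=[3,-] (faults so far: 1)
  step 1: ref 3 -> HIT, frames=[3,-] (faults so far: 1)
  step 2: ref 3 -> HIT, frames=[3,-] (faults so far: 1)
  step 3: ref 1 -> FAULT, frames=[3,1] (faults so far: 2)
  step 4: ref 4 -> FAULT, evict 3, frames=[4,1] (faults so far: 3)
  step 5: ref 3 -> FAULT, evict 1, frames=[4,3] (faults so far: 4)
  step 6: ref 1 -> FAULT, evict 4, frames=[1,3] (faults so far: 5)
  step 7: ref 3 -> HIT, frames=[1,3] (faults so far: 5)
  step 8: ref 3 -> HIT, frames=[1,3] (faults so far: 5)
  step 9: ref 1 -> HIT, frames=[1,3] (faults so far: 5)
  step 10: ref 3 -> HIT, frames=[1,3] (faults so far: 5)
  step 11: ref 1 -> HIT, frames=[1,3] (faults so far: 5)
  step 12: ref 4 -> FAULT, evict 3, frames=[1,4] (faults so far: 6)
  step 13: ref 2 -> FAULT, evict 1, frames=[2,4] (faults so far: 7)
  step 14: ref 1 -> FAULT, evict 4, frames=[2,1] (faults so far: 8)
  FIFO total faults: 8
--- LRU ---
  step 0: ref 3 -> FAULT, frames=[3,-] (faults so far: 1)
  step 1: ref 3 -> HIT, frames=[3,-] (faults so far: 1)
  step 2: ref 3 -> HIT, frames=[3,-] (faults so far: 1)
  step 3: ref 1 -> FAULT, frames=[3,1] (faults so far: 2)
  step 4: ref 4 -> FAULT, evict 3, frames=[4,1] (faults so far: 3)
  step 5: ref 3 -> FAULT, evict 1, frames=[4,3] (faults so far: 4)
  step 6: ref 1 -> FAULT, evict 4, frames=[1,3] (faults so far: 5)
  step 7: ref 3 -> HIT, frames=[1,3] (faults so far: 5)
  step 8: ref 3 -> HIT, frames=[1,3] (faults so far: 5)
  step 9: ref 1 -> HIT, frames=[1,3] (faults so far: 5)
  step 10: ref 3 -> HIT, frames=[1,3] (faults so far: 5)
  step 11: ref 1 -> HIT, frames=[1,3] (faults so far: 5)
  step 12: ref 4 -> FAULT, evict 3, frames=[1,4] (faults so far: 6)
  step 13: ref 2 -> FAULT, evict 1, frames=[2,4] (faults so far: 7)
  step 14: ref 1 -> FAULT, evict 4, frames=[2,1] (faults so far: 8)
  LRU total faults: 8
--- Optimal ---
  step 0: ref 3 -> FAULT, frames=[3,-] (faults so far: 1)
  step 1: ref 3 -> HIT, frames=[3,-] (faults so far: 1)
  step 2: ref 3 -> HIT, frames=[3,-] (faults so far: 1)
  step 3: ref 1 -> FAULT, frames=[3,1] (faults so far: 2)
  step 4: ref 4 -> FAULT, evict 1, frames=[3,4] (faults so far: 3)
  step 5: ref 3 -> HIT, frames=[3,4] (faults so far: 3)
  step 6: ref 1 -> FAULT, evict 4, frames=[3,1] (faults so far: 4)
  step 7: ref 3 -> HIT, frames=[3,1] (faults so far: 4)
  step 8: ref 3 -> HIT, frames=[3,1] (faults so far: 4)
  step 9: ref 1 -> HIT, frames=[3,1] (faults so far: 4)
  step 10: ref 3 -> HIT, frames=[3,1] (faults so far: 4)
  step 11: ref 1 -> HIT, frames=[3,1] (faults so far: 4)
  step 12: ref 4 -> FAULT, evict 3, frames=[4,1] (faults so far: 5)
  step 13: ref 2 -> FAULT, evict 4, frames=[2,1] (faults so far: 6)
  step 14: ref 1 -> HIT, frames=[2,1] (faults so far: 6)
  Optimal total faults: 6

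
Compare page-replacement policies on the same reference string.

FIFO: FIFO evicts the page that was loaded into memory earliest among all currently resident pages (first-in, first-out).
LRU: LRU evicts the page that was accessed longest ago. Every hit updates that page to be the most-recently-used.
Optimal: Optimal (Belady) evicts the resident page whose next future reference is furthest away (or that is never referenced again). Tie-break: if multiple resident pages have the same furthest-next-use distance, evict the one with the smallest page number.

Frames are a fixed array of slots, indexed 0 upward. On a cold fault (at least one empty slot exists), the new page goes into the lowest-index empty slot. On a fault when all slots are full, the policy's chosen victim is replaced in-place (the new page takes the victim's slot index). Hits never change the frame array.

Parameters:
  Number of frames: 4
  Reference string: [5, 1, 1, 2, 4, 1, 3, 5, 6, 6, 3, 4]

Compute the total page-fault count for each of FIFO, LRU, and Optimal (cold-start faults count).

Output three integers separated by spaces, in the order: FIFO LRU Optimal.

--- FIFO ---
  step 0: ref 5 -> FAULT, frames=[5,-,-,-] (faults so far: 1)
  step 1: ref 1 -> FAULT, frames=[5,1,-,-] (faults so far: 2)
  step 2: ref 1 -> HIT, frames=[5,1,-,-] (faults so far: 2)
  step 3: ref 2 -> FAULT, frames=[5,1,2,-] (faults so far: 3)
  step 4: ref 4 -> FAULT, frames=[5,1,2,4] (faults so far: 4)
  step 5: ref 1 -> HIT, frames=[5,1,2,4] (faults so far: 4)
  step 6: ref 3 -> FAULT, evict 5, frames=[3,1,2,4] (faults so far: 5)
  step 7: ref 5 -> FAULT, evict 1, frames=[3,5,2,4] (faults so far: 6)
  step 8: ref 6 -> FAULT, evict 2, frames=[3,5,6,4] (faults so far: 7)
  step 9: ref 6 -> HIT, frames=[3,5,6,4] (faults so far: 7)
  step 10: ref 3 -> HIT, frames=[3,5,6,4] (faults so far: 7)
  step 11: ref 4 -> HIT, frames=[3,5,6,4] (faults so far: 7)
  FIFO total faults: 7
--- LRU ---
  step 0: ref 5 -> FAULT, frames=[5,-,-,-] (faults so far: 1)
  step 1: ref 1 -> FAULT, frames=[5,1,-,-] (faults so far: 2)
  step 2: ref 1 -> HIT, frames=[5,1,-,-] (faults so far: 2)
  step 3: ref 2 -> FAULT, frames=[5,1,2,-] (faults so far: 3)
  step 4: ref 4 -> FAULT, frames=[5,1,2,4] (faults so far: 4)
  step 5: ref 1 -> HIT, frames=[5,1,2,4] (faults so far: 4)
  step 6: ref 3 -> FAULT, evict 5, frames=[3,1,2,4] (faults so far: 5)
  step 7: ref 5 -> FAULT, evict 2, frames=[3,1,5,4] (faults so far: 6)
  step 8: ref 6 -> FAULT, evict 4, frames=[3,1,5,6] (faults so far: 7)
  step 9: ref 6 -> HIT, frames=[3,1,5,6] (faults so far: 7)
  step 10: ref 3 -> HIT, frames=[3,1,5,6] (faults so far: 7)
  step 11: ref 4 -> FAULT, evict 1, frames=[3,4,5,6] (faults so far: 8)
  LRU total faults: 8
--- Optimal ---
  step 0: ref 5 -> FAULT, frames=[5,-,-,-] (faults so far: 1)
  step 1: ref 1 -> FAULT, frames=[5,1,-,-] (faults so far: 2)
  step 2: ref 1 -> HIT, frames=[5,1,-,-] (faults so far: 2)
  step 3: ref 2 -> FAULT, frames=[5,1,2,-] (faults so far: 3)
  step 4: ref 4 -> FAULT, frames=[5,1,2,4] (faults so far: 4)
  step 5: ref 1 -> HIT, frames=[5,1,2,4] (faults so far: 4)
  step 6: ref 3 -> FAULT, evict 1, frames=[5,3,2,4] (faults so far: 5)
  step 7: ref 5 -> HIT, frames=[5,3,2,4] (faults so far: 5)
  step 8: ref 6 -> FAULT, evict 2, frames=[5,3,6,4] (faults so far: 6)
  step 9: ref 6 -> HIT, frames=[5,3,6,4] (faults so far: 6)
  step 10: ref 3 -> HIT, frames=[5,3,6,4] (faults so far: 6)
  step 11: ref 4 -> HIT, frames=[5,3,6,4] (faults so far: 6)
  Optimal total faults: 6

Answer: 7 8 6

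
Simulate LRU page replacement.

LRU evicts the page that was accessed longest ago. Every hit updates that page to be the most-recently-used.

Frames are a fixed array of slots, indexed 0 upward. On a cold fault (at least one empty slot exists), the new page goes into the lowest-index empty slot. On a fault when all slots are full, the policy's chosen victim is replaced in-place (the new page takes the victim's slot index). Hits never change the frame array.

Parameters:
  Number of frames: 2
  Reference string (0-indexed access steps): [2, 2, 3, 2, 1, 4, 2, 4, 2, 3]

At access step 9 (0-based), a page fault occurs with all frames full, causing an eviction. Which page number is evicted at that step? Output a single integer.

Answer: 4

Derivation:
Step 0: ref 2 -> FAULT, frames=[2,-]
Step 1: ref 2 -> HIT, frames=[2,-]
Step 2: ref 3 -> FAULT, frames=[2,3]
Step 3: ref 2 -> HIT, frames=[2,3]
Step 4: ref 1 -> FAULT, evict 3, frames=[2,1]
Step 5: ref 4 -> FAULT, evict 2, frames=[4,1]
Step 6: ref 2 -> FAULT, evict 1, frames=[4,2]
Step 7: ref 4 -> HIT, frames=[4,2]
Step 8: ref 2 -> HIT, frames=[4,2]
Step 9: ref 3 -> FAULT, evict 4, frames=[3,2]
At step 9: evicted page 4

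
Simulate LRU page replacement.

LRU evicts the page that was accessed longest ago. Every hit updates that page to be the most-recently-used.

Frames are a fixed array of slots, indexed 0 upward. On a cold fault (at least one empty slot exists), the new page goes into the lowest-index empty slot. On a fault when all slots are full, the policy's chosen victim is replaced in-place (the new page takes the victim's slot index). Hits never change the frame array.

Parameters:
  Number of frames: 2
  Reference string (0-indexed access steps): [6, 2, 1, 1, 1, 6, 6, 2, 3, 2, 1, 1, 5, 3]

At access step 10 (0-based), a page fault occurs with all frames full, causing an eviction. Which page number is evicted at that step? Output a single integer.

Step 0: ref 6 -> FAULT, frames=[6,-]
Step 1: ref 2 -> FAULT, frames=[6,2]
Step 2: ref 1 -> FAULT, evict 6, frames=[1,2]
Step 3: ref 1 -> HIT, frames=[1,2]
Step 4: ref 1 -> HIT, frames=[1,2]
Step 5: ref 6 -> FAULT, evict 2, frames=[1,6]
Step 6: ref 6 -> HIT, frames=[1,6]
Step 7: ref 2 -> FAULT, evict 1, frames=[2,6]
Step 8: ref 3 -> FAULT, evict 6, frames=[2,3]
Step 9: ref 2 -> HIT, frames=[2,3]
Step 10: ref 1 -> FAULT, evict 3, frames=[2,1]
At step 10: evicted page 3

Answer: 3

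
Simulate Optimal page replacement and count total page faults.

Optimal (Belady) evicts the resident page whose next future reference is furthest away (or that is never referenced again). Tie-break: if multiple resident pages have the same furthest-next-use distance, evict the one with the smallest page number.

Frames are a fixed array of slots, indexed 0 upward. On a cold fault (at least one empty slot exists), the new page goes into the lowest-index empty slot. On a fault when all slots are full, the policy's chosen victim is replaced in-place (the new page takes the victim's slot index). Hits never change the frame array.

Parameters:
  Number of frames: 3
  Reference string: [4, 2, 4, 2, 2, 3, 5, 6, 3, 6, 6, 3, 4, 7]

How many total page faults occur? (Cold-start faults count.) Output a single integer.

Answer: 6

Derivation:
Step 0: ref 4 → FAULT, frames=[4,-,-]
Step 1: ref 2 → FAULT, frames=[4,2,-]
Step 2: ref 4 → HIT, frames=[4,2,-]
Step 3: ref 2 → HIT, frames=[4,2,-]
Step 4: ref 2 → HIT, frames=[4,2,-]
Step 5: ref 3 → FAULT, frames=[4,2,3]
Step 6: ref 5 → FAULT (evict 2), frames=[4,5,3]
Step 7: ref 6 → FAULT (evict 5), frames=[4,6,3]
Step 8: ref 3 → HIT, frames=[4,6,3]
Step 9: ref 6 → HIT, frames=[4,6,3]
Step 10: ref 6 → HIT, frames=[4,6,3]
Step 11: ref 3 → HIT, frames=[4,6,3]
Step 12: ref 4 → HIT, frames=[4,6,3]
Step 13: ref 7 → FAULT (evict 3), frames=[4,6,7]
Total faults: 6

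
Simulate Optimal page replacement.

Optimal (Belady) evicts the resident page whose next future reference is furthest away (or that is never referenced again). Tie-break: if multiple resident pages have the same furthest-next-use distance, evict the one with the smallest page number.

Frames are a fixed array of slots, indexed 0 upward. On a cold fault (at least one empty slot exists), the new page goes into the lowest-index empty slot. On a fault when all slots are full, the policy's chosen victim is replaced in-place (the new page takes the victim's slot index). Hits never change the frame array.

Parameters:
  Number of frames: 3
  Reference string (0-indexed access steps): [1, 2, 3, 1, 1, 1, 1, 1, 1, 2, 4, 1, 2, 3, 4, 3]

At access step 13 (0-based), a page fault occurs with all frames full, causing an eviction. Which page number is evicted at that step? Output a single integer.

Answer: 1

Derivation:
Step 0: ref 1 -> FAULT, frames=[1,-,-]
Step 1: ref 2 -> FAULT, frames=[1,2,-]
Step 2: ref 3 -> FAULT, frames=[1,2,3]
Step 3: ref 1 -> HIT, frames=[1,2,3]
Step 4: ref 1 -> HIT, frames=[1,2,3]
Step 5: ref 1 -> HIT, frames=[1,2,3]
Step 6: ref 1 -> HIT, frames=[1,2,3]
Step 7: ref 1 -> HIT, frames=[1,2,3]
Step 8: ref 1 -> HIT, frames=[1,2,3]
Step 9: ref 2 -> HIT, frames=[1,2,3]
Step 10: ref 4 -> FAULT, evict 3, frames=[1,2,4]
Step 11: ref 1 -> HIT, frames=[1,2,4]
Step 12: ref 2 -> HIT, frames=[1,2,4]
Step 13: ref 3 -> FAULT, evict 1, frames=[3,2,4]
At step 13: evicted page 1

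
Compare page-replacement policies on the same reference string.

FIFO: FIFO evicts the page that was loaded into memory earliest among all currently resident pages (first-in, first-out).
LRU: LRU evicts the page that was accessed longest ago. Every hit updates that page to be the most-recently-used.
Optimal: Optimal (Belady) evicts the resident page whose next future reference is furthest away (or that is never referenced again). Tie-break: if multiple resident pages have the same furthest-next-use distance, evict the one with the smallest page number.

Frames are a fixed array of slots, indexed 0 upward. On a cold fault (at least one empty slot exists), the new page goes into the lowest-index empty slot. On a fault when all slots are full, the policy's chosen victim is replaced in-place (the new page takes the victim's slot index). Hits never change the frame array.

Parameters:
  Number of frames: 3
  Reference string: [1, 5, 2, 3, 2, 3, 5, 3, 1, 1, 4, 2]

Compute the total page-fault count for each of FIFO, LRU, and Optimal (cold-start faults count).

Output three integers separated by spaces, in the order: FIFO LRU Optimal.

--- FIFO ---
  step 0: ref 1 -> FAULT, frames=[1,-,-] (faults so far: 1)
  step 1: ref 5 -> FAULT, frames=[1,5,-] (faults so far: 2)
  step 2: ref 2 -> FAULT, frames=[1,5,2] (faults so far: 3)
  step 3: ref 3 -> FAULT, evict 1, frames=[3,5,2] (faults so far: 4)
  step 4: ref 2 -> HIT, frames=[3,5,2] (faults so far: 4)
  step 5: ref 3 -> HIT, frames=[3,5,2] (faults so far: 4)
  step 6: ref 5 -> HIT, frames=[3,5,2] (faults so far: 4)
  step 7: ref 3 -> HIT, frames=[3,5,2] (faults so far: 4)
  step 8: ref 1 -> FAULT, evict 5, frames=[3,1,2] (faults so far: 5)
  step 9: ref 1 -> HIT, frames=[3,1,2] (faults so far: 5)
  step 10: ref 4 -> FAULT, evict 2, frames=[3,1,4] (faults so far: 6)
  step 11: ref 2 -> FAULT, evict 3, frames=[2,1,4] (faults so far: 7)
  FIFO total faults: 7
--- LRU ---
  step 0: ref 1 -> FAULT, frames=[1,-,-] (faults so far: 1)
  step 1: ref 5 -> FAULT, frames=[1,5,-] (faults so far: 2)
  step 2: ref 2 -> FAULT, frames=[1,5,2] (faults so far: 3)
  step 3: ref 3 -> FAULT, evict 1, frames=[3,5,2] (faults so far: 4)
  step 4: ref 2 -> HIT, frames=[3,5,2] (faults so far: 4)
  step 5: ref 3 -> HIT, frames=[3,5,2] (faults so far: 4)
  step 6: ref 5 -> HIT, frames=[3,5,2] (faults so far: 4)
  step 7: ref 3 -> HIT, frames=[3,5,2] (faults so far: 4)
  step 8: ref 1 -> FAULT, evict 2, frames=[3,5,1] (faults so far: 5)
  step 9: ref 1 -> HIT, frames=[3,5,1] (faults so far: 5)
  step 10: ref 4 -> FAULT, evict 5, frames=[3,4,1] (faults so far: 6)
  step 11: ref 2 -> FAULT, evict 3, frames=[2,4,1] (faults so far: 7)
  LRU total faults: 7
--- Optimal ---
  step 0: ref 1 -> FAULT, frames=[1,-,-] (faults so far: 1)
  step 1: ref 5 -> FAULT, frames=[1,5,-] (faults so far: 2)
  step 2: ref 2 -> FAULT, frames=[1,5,2] (faults so far: 3)
  step 3: ref 3 -> FAULT, evict 1, frames=[3,5,2] (faults so far: 4)
  step 4: ref 2 -> HIT, frames=[3,5,2] (faults so far: 4)
  step 5: ref 3 -> HIT, frames=[3,5,2] (faults so far: 4)
  step 6: ref 5 -> HIT, frames=[3,5,2] (faults so far: 4)
  step 7: ref 3 -> HIT, frames=[3,5,2] (faults so far: 4)
  step 8: ref 1 -> FAULT, evict 3, frames=[1,5,2] (faults so far: 5)
  step 9: ref 1 -> HIT, frames=[1,5,2] (faults so far: 5)
  step 10: ref 4 -> FAULT, evict 1, frames=[4,5,2] (faults so far: 6)
  step 11: ref 2 -> HIT, frames=[4,5,2] (faults so far: 6)
  Optimal total faults: 6

Answer: 7 7 6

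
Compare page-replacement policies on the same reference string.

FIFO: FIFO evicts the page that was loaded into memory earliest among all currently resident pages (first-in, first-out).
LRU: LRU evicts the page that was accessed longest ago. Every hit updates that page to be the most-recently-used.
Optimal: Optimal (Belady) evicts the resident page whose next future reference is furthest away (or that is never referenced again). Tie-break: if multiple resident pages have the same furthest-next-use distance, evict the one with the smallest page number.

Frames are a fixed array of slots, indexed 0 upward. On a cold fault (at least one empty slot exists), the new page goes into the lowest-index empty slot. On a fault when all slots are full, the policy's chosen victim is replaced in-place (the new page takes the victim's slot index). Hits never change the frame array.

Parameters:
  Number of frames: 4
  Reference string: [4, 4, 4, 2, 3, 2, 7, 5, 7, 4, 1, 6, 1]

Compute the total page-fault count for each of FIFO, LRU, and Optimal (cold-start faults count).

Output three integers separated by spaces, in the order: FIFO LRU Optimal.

Answer: 8 8 7

Derivation:
--- FIFO ---
  step 0: ref 4 -> FAULT, frames=[4,-,-,-] (faults so far: 1)
  step 1: ref 4 -> HIT, frames=[4,-,-,-] (faults so far: 1)
  step 2: ref 4 -> HIT, frames=[4,-,-,-] (faults so far: 1)
  step 3: ref 2 -> FAULT, frames=[4,2,-,-] (faults so far: 2)
  step 4: ref 3 -> FAULT, frames=[4,2,3,-] (faults so far: 3)
  step 5: ref 2 -> HIT, frames=[4,2,3,-] (faults so far: 3)
  step 6: ref 7 -> FAULT, frames=[4,2,3,7] (faults so far: 4)
  step 7: ref 5 -> FAULT, evict 4, frames=[5,2,3,7] (faults so far: 5)
  step 8: ref 7 -> HIT, frames=[5,2,3,7] (faults so far: 5)
  step 9: ref 4 -> FAULT, evict 2, frames=[5,4,3,7] (faults so far: 6)
  step 10: ref 1 -> FAULT, evict 3, frames=[5,4,1,7] (faults so far: 7)
  step 11: ref 6 -> FAULT, evict 7, frames=[5,4,1,6] (faults so far: 8)
  step 12: ref 1 -> HIT, frames=[5,4,1,6] (faults so far: 8)
  FIFO total faults: 8
--- LRU ---
  step 0: ref 4 -> FAULT, frames=[4,-,-,-] (faults so far: 1)
  step 1: ref 4 -> HIT, frames=[4,-,-,-] (faults so far: 1)
  step 2: ref 4 -> HIT, frames=[4,-,-,-] (faults so far: 1)
  step 3: ref 2 -> FAULT, frames=[4,2,-,-] (faults so far: 2)
  step 4: ref 3 -> FAULT, frames=[4,2,3,-] (faults so far: 3)
  step 5: ref 2 -> HIT, frames=[4,2,3,-] (faults so far: 3)
  step 6: ref 7 -> FAULT, frames=[4,2,3,7] (faults so far: 4)
  step 7: ref 5 -> FAULT, evict 4, frames=[5,2,3,7] (faults so far: 5)
  step 8: ref 7 -> HIT, frames=[5,2,3,7] (faults so far: 5)
  step 9: ref 4 -> FAULT, evict 3, frames=[5,2,4,7] (faults so far: 6)
  step 10: ref 1 -> FAULT, evict 2, frames=[5,1,4,7] (faults so far: 7)
  step 11: ref 6 -> FAULT, evict 5, frames=[6,1,4,7] (faults so far: 8)
  step 12: ref 1 -> HIT, frames=[6,1,4,7] (faults so far: 8)
  LRU total faults: 8
--- Optimal ---
  step 0: ref 4 -> FAULT, frames=[4,-,-,-] (faults so far: 1)
  step 1: ref 4 -> HIT, frames=[4,-,-,-] (faults so far: 1)
  step 2: ref 4 -> HIT, frames=[4,-,-,-] (faults so far: 1)
  step 3: ref 2 -> FAULT, frames=[4,2,-,-] (faults so far: 2)
  step 4: ref 3 -> FAULT, frames=[4,2,3,-] (faults so far: 3)
  step 5: ref 2 -> HIT, frames=[4,2,3,-] (faults so far: 3)
  step 6: ref 7 -> FAULT, frames=[4,2,3,7] (faults so far: 4)
  step 7: ref 5 -> FAULT, evict 2, frames=[4,5,3,7] (faults so far: 5)
  step 8: ref 7 -> HIT, frames=[4,5,3,7] (faults so far: 5)
  step 9: ref 4 -> HIT, frames=[4,5,3,7] (faults so far: 5)
  step 10: ref 1 -> FAULT, evict 3, frames=[4,5,1,7] (faults so far: 6)
  step 11: ref 6 -> FAULT, evict 4, frames=[6,5,1,7] (faults so far: 7)
  step 12: ref 1 -> HIT, frames=[6,5,1,7] (faults so far: 7)
  Optimal total faults: 7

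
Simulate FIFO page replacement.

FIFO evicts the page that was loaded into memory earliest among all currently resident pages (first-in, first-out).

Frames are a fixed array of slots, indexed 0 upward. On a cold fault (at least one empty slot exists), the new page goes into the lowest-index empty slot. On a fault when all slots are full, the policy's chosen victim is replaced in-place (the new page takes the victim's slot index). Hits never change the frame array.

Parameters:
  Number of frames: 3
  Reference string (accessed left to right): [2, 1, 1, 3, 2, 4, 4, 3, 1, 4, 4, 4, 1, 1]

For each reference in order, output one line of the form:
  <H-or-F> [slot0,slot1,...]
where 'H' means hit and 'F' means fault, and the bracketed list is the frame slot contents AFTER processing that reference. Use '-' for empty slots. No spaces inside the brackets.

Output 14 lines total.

F [2,-,-]
F [2,1,-]
H [2,1,-]
F [2,1,3]
H [2,1,3]
F [4,1,3]
H [4,1,3]
H [4,1,3]
H [4,1,3]
H [4,1,3]
H [4,1,3]
H [4,1,3]
H [4,1,3]
H [4,1,3]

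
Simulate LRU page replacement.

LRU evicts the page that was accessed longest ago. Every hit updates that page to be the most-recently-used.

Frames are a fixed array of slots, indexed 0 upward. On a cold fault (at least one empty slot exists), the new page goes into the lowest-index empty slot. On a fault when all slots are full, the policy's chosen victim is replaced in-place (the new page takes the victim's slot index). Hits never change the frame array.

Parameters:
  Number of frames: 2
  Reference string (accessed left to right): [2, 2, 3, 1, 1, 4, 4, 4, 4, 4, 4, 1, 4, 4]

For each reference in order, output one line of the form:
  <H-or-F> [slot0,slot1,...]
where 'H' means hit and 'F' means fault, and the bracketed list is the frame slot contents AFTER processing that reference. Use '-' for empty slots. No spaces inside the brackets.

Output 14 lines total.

F [2,-]
H [2,-]
F [2,3]
F [1,3]
H [1,3]
F [1,4]
H [1,4]
H [1,4]
H [1,4]
H [1,4]
H [1,4]
H [1,4]
H [1,4]
H [1,4]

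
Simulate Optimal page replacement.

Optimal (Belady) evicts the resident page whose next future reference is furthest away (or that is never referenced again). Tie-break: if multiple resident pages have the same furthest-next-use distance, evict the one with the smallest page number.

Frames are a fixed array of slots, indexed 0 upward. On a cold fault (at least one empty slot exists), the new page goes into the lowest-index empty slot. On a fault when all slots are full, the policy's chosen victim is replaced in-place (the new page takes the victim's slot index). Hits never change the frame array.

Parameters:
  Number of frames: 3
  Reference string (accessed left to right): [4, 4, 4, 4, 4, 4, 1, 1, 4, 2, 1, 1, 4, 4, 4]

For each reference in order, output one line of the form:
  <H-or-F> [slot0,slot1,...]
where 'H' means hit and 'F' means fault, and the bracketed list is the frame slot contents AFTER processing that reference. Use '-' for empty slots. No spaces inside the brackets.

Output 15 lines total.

F [4,-,-]
H [4,-,-]
H [4,-,-]
H [4,-,-]
H [4,-,-]
H [4,-,-]
F [4,1,-]
H [4,1,-]
H [4,1,-]
F [4,1,2]
H [4,1,2]
H [4,1,2]
H [4,1,2]
H [4,1,2]
H [4,1,2]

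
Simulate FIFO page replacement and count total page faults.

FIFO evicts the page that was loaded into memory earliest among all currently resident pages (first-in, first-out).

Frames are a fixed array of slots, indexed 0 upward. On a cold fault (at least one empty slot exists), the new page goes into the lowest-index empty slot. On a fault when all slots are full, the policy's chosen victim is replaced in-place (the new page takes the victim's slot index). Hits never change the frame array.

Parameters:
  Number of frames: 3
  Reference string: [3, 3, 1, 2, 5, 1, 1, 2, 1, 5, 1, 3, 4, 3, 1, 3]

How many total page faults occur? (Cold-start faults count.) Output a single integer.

Answer: 7

Derivation:
Step 0: ref 3 → FAULT, frames=[3,-,-]
Step 1: ref 3 → HIT, frames=[3,-,-]
Step 2: ref 1 → FAULT, frames=[3,1,-]
Step 3: ref 2 → FAULT, frames=[3,1,2]
Step 4: ref 5 → FAULT (evict 3), frames=[5,1,2]
Step 5: ref 1 → HIT, frames=[5,1,2]
Step 6: ref 1 → HIT, frames=[5,1,2]
Step 7: ref 2 → HIT, frames=[5,1,2]
Step 8: ref 1 → HIT, frames=[5,1,2]
Step 9: ref 5 → HIT, frames=[5,1,2]
Step 10: ref 1 → HIT, frames=[5,1,2]
Step 11: ref 3 → FAULT (evict 1), frames=[5,3,2]
Step 12: ref 4 → FAULT (evict 2), frames=[5,3,4]
Step 13: ref 3 → HIT, frames=[5,3,4]
Step 14: ref 1 → FAULT (evict 5), frames=[1,3,4]
Step 15: ref 3 → HIT, frames=[1,3,4]
Total faults: 7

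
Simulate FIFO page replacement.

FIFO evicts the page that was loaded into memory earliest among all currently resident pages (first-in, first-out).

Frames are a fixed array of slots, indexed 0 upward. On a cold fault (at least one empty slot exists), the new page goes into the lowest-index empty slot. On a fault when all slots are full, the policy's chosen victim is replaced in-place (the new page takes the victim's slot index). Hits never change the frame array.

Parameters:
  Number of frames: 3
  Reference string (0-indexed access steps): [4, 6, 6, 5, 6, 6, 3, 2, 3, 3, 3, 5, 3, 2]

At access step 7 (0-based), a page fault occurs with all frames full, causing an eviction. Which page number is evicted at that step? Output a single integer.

Step 0: ref 4 -> FAULT, frames=[4,-,-]
Step 1: ref 6 -> FAULT, frames=[4,6,-]
Step 2: ref 6 -> HIT, frames=[4,6,-]
Step 3: ref 5 -> FAULT, frames=[4,6,5]
Step 4: ref 6 -> HIT, frames=[4,6,5]
Step 5: ref 6 -> HIT, frames=[4,6,5]
Step 6: ref 3 -> FAULT, evict 4, frames=[3,6,5]
Step 7: ref 2 -> FAULT, evict 6, frames=[3,2,5]
At step 7: evicted page 6

Answer: 6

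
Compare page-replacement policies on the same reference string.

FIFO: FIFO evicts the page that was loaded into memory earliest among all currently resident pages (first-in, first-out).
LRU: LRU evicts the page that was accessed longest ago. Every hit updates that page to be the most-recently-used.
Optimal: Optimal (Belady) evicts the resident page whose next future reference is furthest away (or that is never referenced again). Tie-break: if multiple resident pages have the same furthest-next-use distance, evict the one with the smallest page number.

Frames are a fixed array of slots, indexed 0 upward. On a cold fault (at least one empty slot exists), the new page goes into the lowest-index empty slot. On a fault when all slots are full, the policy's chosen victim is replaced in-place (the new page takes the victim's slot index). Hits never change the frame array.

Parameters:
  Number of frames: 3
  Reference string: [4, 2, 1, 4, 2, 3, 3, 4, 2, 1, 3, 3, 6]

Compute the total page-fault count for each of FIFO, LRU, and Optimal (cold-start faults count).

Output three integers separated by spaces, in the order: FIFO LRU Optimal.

--- FIFO ---
  step 0: ref 4 -> FAULT, frames=[4,-,-] (faults so far: 1)
  step 1: ref 2 -> FAULT, frames=[4,2,-] (faults so far: 2)
  step 2: ref 1 -> FAULT, frames=[4,2,1] (faults so far: 3)
  step 3: ref 4 -> HIT, frames=[4,2,1] (faults so far: 3)
  step 4: ref 2 -> HIT, frames=[4,2,1] (faults so far: 3)
  step 5: ref 3 -> FAULT, evict 4, frames=[3,2,1] (faults so far: 4)
  step 6: ref 3 -> HIT, frames=[3,2,1] (faults so far: 4)
  step 7: ref 4 -> FAULT, evict 2, frames=[3,4,1] (faults so far: 5)
  step 8: ref 2 -> FAULT, evict 1, frames=[3,4,2] (faults so far: 6)
  step 9: ref 1 -> FAULT, evict 3, frames=[1,4,2] (faults so far: 7)
  step 10: ref 3 -> FAULT, evict 4, frames=[1,3,2] (faults so far: 8)
  step 11: ref 3 -> HIT, frames=[1,3,2] (faults so far: 8)
  step 12: ref 6 -> FAULT, evict 2, frames=[1,3,6] (faults so far: 9)
  FIFO total faults: 9
--- LRU ---
  step 0: ref 4 -> FAULT, frames=[4,-,-] (faults so far: 1)
  step 1: ref 2 -> FAULT, frames=[4,2,-] (faults so far: 2)
  step 2: ref 1 -> FAULT, frames=[4,2,1] (faults so far: 3)
  step 3: ref 4 -> HIT, frames=[4,2,1] (faults so far: 3)
  step 4: ref 2 -> HIT, frames=[4,2,1] (faults so far: 3)
  step 5: ref 3 -> FAULT, evict 1, frames=[4,2,3] (faults so far: 4)
  step 6: ref 3 -> HIT, frames=[4,2,3] (faults so far: 4)
  step 7: ref 4 -> HIT, frames=[4,2,3] (faults so far: 4)
  step 8: ref 2 -> HIT, frames=[4,2,3] (faults so far: 4)
  step 9: ref 1 -> FAULT, evict 3, frames=[4,2,1] (faults so far: 5)
  step 10: ref 3 -> FAULT, evict 4, frames=[3,2,1] (faults so far: 6)
  step 11: ref 3 -> HIT, frames=[3,2,1] (faults so far: 6)
  step 12: ref 6 -> FAULT, evict 2, frames=[3,6,1] (faults so far: 7)
  LRU total faults: 7
--- Optimal ---
  step 0: ref 4 -> FAULT, frames=[4,-,-] (faults so far: 1)
  step 1: ref 2 -> FAULT, frames=[4,2,-] (faults so far: 2)
  step 2: ref 1 -> FAULT, frames=[4,2,1] (faults so far: 3)
  step 3: ref 4 -> HIT, frames=[4,2,1] (faults so far: 3)
  step 4: ref 2 -> HIT, frames=[4,2,1] (faults so far: 3)
  step 5: ref 3 -> FAULT, evict 1, frames=[4,2,3] (faults so far: 4)
  step 6: ref 3 -> HIT, frames=[4,2,3] (faults so far: 4)
  step 7: ref 4 -> HIT, frames=[4,2,3] (faults so far: 4)
  step 8: ref 2 -> HIT, frames=[4,2,3] (faults so far: 4)
  step 9: ref 1 -> FAULT, evict 2, frames=[4,1,3] (faults so far: 5)
  step 10: ref 3 -> HIT, frames=[4,1,3] (faults so far: 5)
  step 11: ref 3 -> HIT, frames=[4,1,3] (faults so far: 5)
  step 12: ref 6 -> FAULT, evict 1, frames=[4,6,3] (faults so far: 6)
  Optimal total faults: 6

Answer: 9 7 6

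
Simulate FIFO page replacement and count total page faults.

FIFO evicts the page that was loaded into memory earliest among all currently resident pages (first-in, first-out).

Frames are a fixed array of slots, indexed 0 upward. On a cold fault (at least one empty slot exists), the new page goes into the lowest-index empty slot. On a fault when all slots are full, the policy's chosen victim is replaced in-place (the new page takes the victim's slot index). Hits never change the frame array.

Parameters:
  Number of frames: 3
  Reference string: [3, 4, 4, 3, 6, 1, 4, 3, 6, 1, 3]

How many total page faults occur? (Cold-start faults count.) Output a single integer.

Step 0: ref 3 → FAULT, frames=[3,-,-]
Step 1: ref 4 → FAULT, frames=[3,4,-]
Step 2: ref 4 → HIT, frames=[3,4,-]
Step 3: ref 3 → HIT, frames=[3,4,-]
Step 4: ref 6 → FAULT, frames=[3,4,6]
Step 5: ref 1 → FAULT (evict 3), frames=[1,4,6]
Step 6: ref 4 → HIT, frames=[1,4,6]
Step 7: ref 3 → FAULT (evict 4), frames=[1,3,6]
Step 8: ref 6 → HIT, frames=[1,3,6]
Step 9: ref 1 → HIT, frames=[1,3,6]
Step 10: ref 3 → HIT, frames=[1,3,6]
Total faults: 5

Answer: 5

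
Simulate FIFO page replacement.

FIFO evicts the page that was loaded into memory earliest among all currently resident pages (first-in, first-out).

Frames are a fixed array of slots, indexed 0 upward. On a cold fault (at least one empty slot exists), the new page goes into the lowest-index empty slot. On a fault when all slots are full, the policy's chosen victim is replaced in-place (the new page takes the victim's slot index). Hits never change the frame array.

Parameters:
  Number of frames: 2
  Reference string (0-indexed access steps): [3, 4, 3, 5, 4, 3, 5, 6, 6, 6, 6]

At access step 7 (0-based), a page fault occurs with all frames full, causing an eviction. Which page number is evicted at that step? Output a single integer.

Answer: 5

Derivation:
Step 0: ref 3 -> FAULT, frames=[3,-]
Step 1: ref 4 -> FAULT, frames=[3,4]
Step 2: ref 3 -> HIT, frames=[3,4]
Step 3: ref 5 -> FAULT, evict 3, frames=[5,4]
Step 4: ref 4 -> HIT, frames=[5,4]
Step 5: ref 3 -> FAULT, evict 4, frames=[5,3]
Step 6: ref 5 -> HIT, frames=[5,3]
Step 7: ref 6 -> FAULT, evict 5, frames=[6,3]
At step 7: evicted page 5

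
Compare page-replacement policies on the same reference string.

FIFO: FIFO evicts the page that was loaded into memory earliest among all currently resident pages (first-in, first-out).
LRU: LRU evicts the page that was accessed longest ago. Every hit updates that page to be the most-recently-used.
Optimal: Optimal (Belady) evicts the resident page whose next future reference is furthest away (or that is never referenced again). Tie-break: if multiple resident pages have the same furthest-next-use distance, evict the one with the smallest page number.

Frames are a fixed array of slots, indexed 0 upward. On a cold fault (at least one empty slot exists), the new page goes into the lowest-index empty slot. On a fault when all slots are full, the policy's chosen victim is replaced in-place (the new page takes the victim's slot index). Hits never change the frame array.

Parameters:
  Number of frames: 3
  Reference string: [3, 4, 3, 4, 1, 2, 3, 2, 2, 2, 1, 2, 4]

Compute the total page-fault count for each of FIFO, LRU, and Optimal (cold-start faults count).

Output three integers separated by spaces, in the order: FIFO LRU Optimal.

Answer: 6 6 5

Derivation:
--- FIFO ---
  step 0: ref 3 -> FAULT, frames=[3,-,-] (faults so far: 1)
  step 1: ref 4 -> FAULT, frames=[3,4,-] (faults so far: 2)
  step 2: ref 3 -> HIT, frames=[3,4,-] (faults so far: 2)
  step 3: ref 4 -> HIT, frames=[3,4,-] (faults so far: 2)
  step 4: ref 1 -> FAULT, frames=[3,4,1] (faults so far: 3)
  step 5: ref 2 -> FAULT, evict 3, frames=[2,4,1] (faults so far: 4)
  step 6: ref 3 -> FAULT, evict 4, frames=[2,3,1] (faults so far: 5)
  step 7: ref 2 -> HIT, frames=[2,3,1] (faults so far: 5)
  step 8: ref 2 -> HIT, frames=[2,3,1] (faults so far: 5)
  step 9: ref 2 -> HIT, frames=[2,3,1] (faults so far: 5)
  step 10: ref 1 -> HIT, frames=[2,3,1] (faults so far: 5)
  step 11: ref 2 -> HIT, frames=[2,3,1] (faults so far: 5)
  step 12: ref 4 -> FAULT, evict 1, frames=[2,3,4] (faults so far: 6)
  FIFO total faults: 6
--- LRU ---
  step 0: ref 3 -> FAULT, frames=[3,-,-] (faults so far: 1)
  step 1: ref 4 -> FAULT, frames=[3,4,-] (faults so far: 2)
  step 2: ref 3 -> HIT, frames=[3,4,-] (faults so far: 2)
  step 3: ref 4 -> HIT, frames=[3,4,-] (faults so far: 2)
  step 4: ref 1 -> FAULT, frames=[3,4,1] (faults so far: 3)
  step 5: ref 2 -> FAULT, evict 3, frames=[2,4,1] (faults so far: 4)
  step 6: ref 3 -> FAULT, evict 4, frames=[2,3,1] (faults so far: 5)
  step 7: ref 2 -> HIT, frames=[2,3,1] (faults so far: 5)
  step 8: ref 2 -> HIT, frames=[2,3,1] (faults so far: 5)
  step 9: ref 2 -> HIT, frames=[2,3,1] (faults so far: 5)
  step 10: ref 1 -> HIT, frames=[2,3,1] (faults so far: 5)
  step 11: ref 2 -> HIT, frames=[2,3,1] (faults so far: 5)
  step 12: ref 4 -> FAULT, evict 3, frames=[2,4,1] (faults so far: 6)
  LRU total faults: 6
--- Optimal ---
  step 0: ref 3 -> FAULT, frames=[3,-,-] (faults so far: 1)
  step 1: ref 4 -> FAULT, frames=[3,4,-] (faults so far: 2)
  step 2: ref 3 -> HIT, frames=[3,4,-] (faults so far: 2)
  step 3: ref 4 -> HIT, frames=[3,4,-] (faults so far: 2)
  step 4: ref 1 -> FAULT, frames=[3,4,1] (faults so far: 3)
  step 5: ref 2 -> FAULT, evict 4, frames=[3,2,1] (faults so far: 4)
  step 6: ref 3 -> HIT, frames=[3,2,1] (faults so far: 4)
  step 7: ref 2 -> HIT, frames=[3,2,1] (faults so far: 4)
  step 8: ref 2 -> HIT, frames=[3,2,1] (faults so far: 4)
  step 9: ref 2 -> HIT, frames=[3,2,1] (faults so far: 4)
  step 10: ref 1 -> HIT, frames=[3,2,1] (faults so far: 4)
  step 11: ref 2 -> HIT, frames=[3,2,1] (faults so far: 4)
  step 12: ref 4 -> FAULT, evict 1, frames=[3,2,4] (faults so far: 5)
  Optimal total faults: 5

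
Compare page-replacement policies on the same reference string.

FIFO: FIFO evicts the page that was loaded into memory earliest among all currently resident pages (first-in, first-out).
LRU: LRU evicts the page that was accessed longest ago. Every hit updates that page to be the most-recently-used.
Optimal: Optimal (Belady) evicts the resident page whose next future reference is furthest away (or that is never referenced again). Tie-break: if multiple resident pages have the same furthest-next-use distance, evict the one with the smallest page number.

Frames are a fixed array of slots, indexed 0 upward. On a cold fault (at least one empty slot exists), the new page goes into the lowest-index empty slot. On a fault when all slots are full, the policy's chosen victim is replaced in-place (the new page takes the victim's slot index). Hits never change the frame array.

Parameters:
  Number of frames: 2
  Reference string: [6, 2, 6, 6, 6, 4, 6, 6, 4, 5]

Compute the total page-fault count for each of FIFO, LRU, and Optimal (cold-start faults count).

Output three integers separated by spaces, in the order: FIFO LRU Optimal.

Answer: 5 4 4

Derivation:
--- FIFO ---
  step 0: ref 6 -> FAULT, frames=[6,-] (faults so far: 1)
  step 1: ref 2 -> FAULT, frames=[6,2] (faults so far: 2)
  step 2: ref 6 -> HIT, frames=[6,2] (faults so far: 2)
  step 3: ref 6 -> HIT, frames=[6,2] (faults so far: 2)
  step 4: ref 6 -> HIT, frames=[6,2] (faults so far: 2)
  step 5: ref 4 -> FAULT, evict 6, frames=[4,2] (faults so far: 3)
  step 6: ref 6 -> FAULT, evict 2, frames=[4,6] (faults so far: 4)
  step 7: ref 6 -> HIT, frames=[4,6] (faults so far: 4)
  step 8: ref 4 -> HIT, frames=[4,6] (faults so far: 4)
  step 9: ref 5 -> FAULT, evict 4, frames=[5,6] (faults so far: 5)
  FIFO total faults: 5
--- LRU ---
  step 0: ref 6 -> FAULT, frames=[6,-] (faults so far: 1)
  step 1: ref 2 -> FAULT, frames=[6,2] (faults so far: 2)
  step 2: ref 6 -> HIT, frames=[6,2] (faults so far: 2)
  step 3: ref 6 -> HIT, frames=[6,2] (faults so far: 2)
  step 4: ref 6 -> HIT, frames=[6,2] (faults so far: 2)
  step 5: ref 4 -> FAULT, evict 2, frames=[6,4] (faults so far: 3)
  step 6: ref 6 -> HIT, frames=[6,4] (faults so far: 3)
  step 7: ref 6 -> HIT, frames=[6,4] (faults so far: 3)
  step 8: ref 4 -> HIT, frames=[6,4] (faults so far: 3)
  step 9: ref 5 -> FAULT, evict 6, frames=[5,4] (faults so far: 4)
  LRU total faults: 4
--- Optimal ---
  step 0: ref 6 -> FAULT, frames=[6,-] (faults so far: 1)
  step 1: ref 2 -> FAULT, frames=[6,2] (faults so far: 2)
  step 2: ref 6 -> HIT, frames=[6,2] (faults so far: 2)
  step 3: ref 6 -> HIT, frames=[6,2] (faults so far: 2)
  step 4: ref 6 -> HIT, frames=[6,2] (faults so far: 2)
  step 5: ref 4 -> FAULT, evict 2, frames=[6,4] (faults so far: 3)
  step 6: ref 6 -> HIT, frames=[6,4] (faults so far: 3)
  step 7: ref 6 -> HIT, frames=[6,4] (faults so far: 3)
  step 8: ref 4 -> HIT, frames=[6,4] (faults so far: 3)
  step 9: ref 5 -> FAULT, evict 4, frames=[6,5] (faults so far: 4)
  Optimal total faults: 4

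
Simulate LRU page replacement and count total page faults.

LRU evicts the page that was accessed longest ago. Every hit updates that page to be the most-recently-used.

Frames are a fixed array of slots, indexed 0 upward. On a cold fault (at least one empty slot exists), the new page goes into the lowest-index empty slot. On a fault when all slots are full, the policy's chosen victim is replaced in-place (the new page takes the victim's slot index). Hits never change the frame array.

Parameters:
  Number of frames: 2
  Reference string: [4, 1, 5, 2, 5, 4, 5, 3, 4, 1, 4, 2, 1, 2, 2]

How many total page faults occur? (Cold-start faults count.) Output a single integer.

Answer: 10

Derivation:
Step 0: ref 4 → FAULT, frames=[4,-]
Step 1: ref 1 → FAULT, frames=[4,1]
Step 2: ref 5 → FAULT (evict 4), frames=[5,1]
Step 3: ref 2 → FAULT (evict 1), frames=[5,2]
Step 4: ref 5 → HIT, frames=[5,2]
Step 5: ref 4 → FAULT (evict 2), frames=[5,4]
Step 6: ref 5 → HIT, frames=[5,4]
Step 7: ref 3 → FAULT (evict 4), frames=[5,3]
Step 8: ref 4 → FAULT (evict 5), frames=[4,3]
Step 9: ref 1 → FAULT (evict 3), frames=[4,1]
Step 10: ref 4 → HIT, frames=[4,1]
Step 11: ref 2 → FAULT (evict 1), frames=[4,2]
Step 12: ref 1 → FAULT (evict 4), frames=[1,2]
Step 13: ref 2 → HIT, frames=[1,2]
Step 14: ref 2 → HIT, frames=[1,2]
Total faults: 10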